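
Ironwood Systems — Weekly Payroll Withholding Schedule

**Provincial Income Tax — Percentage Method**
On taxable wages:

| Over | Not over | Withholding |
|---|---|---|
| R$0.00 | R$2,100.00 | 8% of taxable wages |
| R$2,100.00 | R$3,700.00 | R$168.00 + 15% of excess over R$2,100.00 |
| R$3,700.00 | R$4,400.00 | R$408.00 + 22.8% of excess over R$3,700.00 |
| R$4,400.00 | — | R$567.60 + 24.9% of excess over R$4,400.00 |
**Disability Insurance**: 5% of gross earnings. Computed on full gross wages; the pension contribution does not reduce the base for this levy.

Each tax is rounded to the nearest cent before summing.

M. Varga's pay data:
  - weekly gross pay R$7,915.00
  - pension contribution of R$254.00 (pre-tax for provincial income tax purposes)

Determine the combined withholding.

Provincial Income Tax: taxable = R$7,915.00 − R$254.00 = R$7,661.00
  R$567.60 + 24.9% × (R$7,661.00 − R$4,400.00) = R$567.60 + 24.9% × R$3,261.00 = R$1,379.59
Disability Insurance: 5% × R$7,915.00 = R$395.75
Total: R$1,379.59 + R$395.75 = R$1,775.34

R$1,775.34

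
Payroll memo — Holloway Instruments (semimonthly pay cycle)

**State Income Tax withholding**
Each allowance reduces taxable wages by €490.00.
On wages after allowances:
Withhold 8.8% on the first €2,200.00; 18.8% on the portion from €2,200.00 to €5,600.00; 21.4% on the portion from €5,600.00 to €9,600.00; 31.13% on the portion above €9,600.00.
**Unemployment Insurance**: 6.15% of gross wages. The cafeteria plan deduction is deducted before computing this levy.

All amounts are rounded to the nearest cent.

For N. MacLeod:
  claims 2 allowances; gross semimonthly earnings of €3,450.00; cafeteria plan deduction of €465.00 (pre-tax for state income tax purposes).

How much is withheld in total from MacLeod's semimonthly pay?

State Income Tax: taxable = €3,450.00 − €465.00 − 2×€490.00 = €2,005.00
  8.8% × €2,005.00 = €176.44
Unemployment Insurance: 6.15% × €2,985.00 = €183.58
Total: €176.44 + €183.58 = €360.02

€360.02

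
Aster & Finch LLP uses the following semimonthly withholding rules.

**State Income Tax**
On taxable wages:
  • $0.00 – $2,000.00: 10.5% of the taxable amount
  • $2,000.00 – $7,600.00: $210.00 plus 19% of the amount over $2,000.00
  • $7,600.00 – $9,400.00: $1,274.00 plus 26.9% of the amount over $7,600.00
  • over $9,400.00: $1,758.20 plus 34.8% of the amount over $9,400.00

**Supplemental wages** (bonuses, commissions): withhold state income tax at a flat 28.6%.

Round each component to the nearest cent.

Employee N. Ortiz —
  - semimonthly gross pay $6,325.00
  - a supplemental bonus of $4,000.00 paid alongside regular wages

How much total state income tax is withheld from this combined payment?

State Income Tax: taxable = $6,325.00
  $210.00 + 19% × ($6,325.00 − $2,000.00) = $210.00 + 19% × $4,325.00 = $1,031.75
Supplemental (28.6% flat on bonus): 28.6% × $4,000.00 = $1,144.00
Total state income tax: $1,031.75 + $1,144.00 = $2,175.75

$2,175.75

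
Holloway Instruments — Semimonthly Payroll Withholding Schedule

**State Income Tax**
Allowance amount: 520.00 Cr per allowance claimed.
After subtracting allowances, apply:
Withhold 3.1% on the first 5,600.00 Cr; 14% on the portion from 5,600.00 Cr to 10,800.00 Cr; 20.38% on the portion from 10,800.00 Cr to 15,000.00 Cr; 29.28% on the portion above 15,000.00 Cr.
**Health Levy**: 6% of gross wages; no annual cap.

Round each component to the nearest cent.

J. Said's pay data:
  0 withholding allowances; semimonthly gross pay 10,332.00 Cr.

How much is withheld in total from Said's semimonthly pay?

State Income Tax: taxable = 10,332.00 Cr
  173.60 Cr + 14% × (10,332.00 Cr − 5,600.00 Cr) = 173.60 Cr + 14% × 4,732.00 Cr = 836.08 Cr
Health Levy: 6% × 10,332.00 Cr = 619.92 Cr
Total: 836.08 Cr + 619.92 Cr = 1,456.00 Cr

1,456.00 Cr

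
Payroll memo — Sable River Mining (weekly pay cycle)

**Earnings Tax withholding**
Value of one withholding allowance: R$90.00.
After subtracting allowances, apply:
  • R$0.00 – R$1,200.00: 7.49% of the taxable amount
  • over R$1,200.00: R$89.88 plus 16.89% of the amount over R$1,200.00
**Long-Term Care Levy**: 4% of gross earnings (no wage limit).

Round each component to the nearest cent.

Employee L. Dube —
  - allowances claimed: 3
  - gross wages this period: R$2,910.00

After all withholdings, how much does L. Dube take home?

Earnings Tax: taxable = R$2,910.00 − 3×R$90.00 = R$2,640.00
  R$89.88 + 16.89% × (R$2,640.00 − R$1,200.00) = R$89.88 + 16.89% × R$1,440.00 = R$333.10
Long-Term Care Levy: 4% × R$2,910.00 = R$116.40
Total withheld: R$333.10 + R$116.40 = R$449.50
Net pay: R$2,910.00 − R$449.50 = R$2,460.50

R$2,460.50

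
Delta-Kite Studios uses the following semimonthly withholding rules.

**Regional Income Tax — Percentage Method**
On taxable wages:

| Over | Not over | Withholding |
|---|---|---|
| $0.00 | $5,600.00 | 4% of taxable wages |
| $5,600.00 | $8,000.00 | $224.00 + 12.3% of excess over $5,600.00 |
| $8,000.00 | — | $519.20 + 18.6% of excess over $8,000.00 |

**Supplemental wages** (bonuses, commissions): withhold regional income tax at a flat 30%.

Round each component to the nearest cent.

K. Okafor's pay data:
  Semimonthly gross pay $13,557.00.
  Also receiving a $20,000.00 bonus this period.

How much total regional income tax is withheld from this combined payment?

Regional Income Tax: taxable = $13,557.00
  $519.20 + 18.6% × ($13,557.00 − $8,000.00) = $519.20 + 18.6% × $5,557.00 = $1,552.80
Supplemental (30% flat on bonus): 30% × $20,000.00 = $6,000.00
Total regional income tax: $1,552.80 + $6,000.00 = $7,552.80

$7,552.80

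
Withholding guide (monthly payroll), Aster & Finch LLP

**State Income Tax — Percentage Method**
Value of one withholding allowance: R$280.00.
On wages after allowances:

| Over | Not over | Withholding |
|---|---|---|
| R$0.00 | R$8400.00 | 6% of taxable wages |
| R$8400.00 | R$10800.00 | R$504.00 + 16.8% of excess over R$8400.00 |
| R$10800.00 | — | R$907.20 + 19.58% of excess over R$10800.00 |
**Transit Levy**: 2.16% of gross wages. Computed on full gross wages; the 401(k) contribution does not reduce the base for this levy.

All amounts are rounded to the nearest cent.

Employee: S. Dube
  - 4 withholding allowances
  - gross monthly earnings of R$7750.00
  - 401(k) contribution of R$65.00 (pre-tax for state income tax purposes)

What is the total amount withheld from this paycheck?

State Income Tax: taxable = R$7750.00 − R$65.00 − 4×R$280.00 = R$6565.00
  6% × R$6565.00 = R$393.90
Transit Levy: 2.16% × R$7750.00 = R$167.40
Total: R$393.90 + R$167.40 = R$561.30

R$561.30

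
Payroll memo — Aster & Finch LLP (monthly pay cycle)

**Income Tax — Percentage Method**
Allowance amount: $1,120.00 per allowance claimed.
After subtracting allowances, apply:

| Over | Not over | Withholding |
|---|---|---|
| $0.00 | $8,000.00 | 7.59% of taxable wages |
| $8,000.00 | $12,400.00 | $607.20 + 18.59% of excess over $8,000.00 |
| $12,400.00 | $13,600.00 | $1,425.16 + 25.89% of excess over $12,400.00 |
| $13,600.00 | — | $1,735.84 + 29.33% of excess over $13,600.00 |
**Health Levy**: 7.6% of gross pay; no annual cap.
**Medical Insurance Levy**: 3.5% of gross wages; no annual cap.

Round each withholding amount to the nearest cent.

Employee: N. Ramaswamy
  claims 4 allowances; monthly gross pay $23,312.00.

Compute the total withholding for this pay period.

Income Tax: taxable = $23,312.00 − 4×$1,120.00 = $18,832.00
  $1,735.84 + 29.33% × ($18,832.00 − $13,600.00) = $1,735.84 + 29.33% × $5,232.00 = $3,270.39
Health Levy: 7.6% × $23,312.00 = $1,771.71
Medical Insurance Levy: 3.5% × $23,312.00 = $815.92
Total: $3,270.39 + $1,771.71 + $815.92 = $5,858.02

$5,858.02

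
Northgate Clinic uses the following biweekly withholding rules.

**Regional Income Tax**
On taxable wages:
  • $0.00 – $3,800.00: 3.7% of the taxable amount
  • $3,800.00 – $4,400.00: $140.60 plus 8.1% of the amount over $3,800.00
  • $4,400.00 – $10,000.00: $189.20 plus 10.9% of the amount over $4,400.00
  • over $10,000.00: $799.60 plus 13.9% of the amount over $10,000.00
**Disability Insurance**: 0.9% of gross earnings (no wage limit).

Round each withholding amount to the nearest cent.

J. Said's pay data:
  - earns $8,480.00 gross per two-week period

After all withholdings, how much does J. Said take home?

Regional Income Tax: taxable = $8,480.00
  $189.20 + 10.9% × ($8,480.00 − $4,400.00) = $189.20 + 10.9% × $4,080.00 = $633.92
Disability Insurance: 0.9% × $8,480.00 = $76.32
Total withheld: $633.92 + $76.32 = $710.24
Net pay: $8,480.00 − $710.24 = $7,769.76

$7,769.76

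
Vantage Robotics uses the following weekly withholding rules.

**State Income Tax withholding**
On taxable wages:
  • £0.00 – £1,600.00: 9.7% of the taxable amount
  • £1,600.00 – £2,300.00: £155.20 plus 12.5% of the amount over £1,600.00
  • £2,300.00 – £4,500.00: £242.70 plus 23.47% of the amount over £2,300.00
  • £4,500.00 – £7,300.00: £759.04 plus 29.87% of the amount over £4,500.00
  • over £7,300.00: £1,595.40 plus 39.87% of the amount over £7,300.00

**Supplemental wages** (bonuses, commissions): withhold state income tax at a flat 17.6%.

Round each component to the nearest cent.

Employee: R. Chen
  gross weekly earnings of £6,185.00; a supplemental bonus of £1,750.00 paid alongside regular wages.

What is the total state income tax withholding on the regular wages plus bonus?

State Income Tax: taxable = £6,185.00
  £759.04 + 29.87% × (£6,185.00 − £4,500.00) = £759.04 + 29.87% × £1,685.00 = £1,262.35
Supplemental (17.6% flat on bonus): 17.6% × £1,750.00 = £308.00
Total state income tax: £1,262.35 + £308.00 = £1,570.35

£1,570.35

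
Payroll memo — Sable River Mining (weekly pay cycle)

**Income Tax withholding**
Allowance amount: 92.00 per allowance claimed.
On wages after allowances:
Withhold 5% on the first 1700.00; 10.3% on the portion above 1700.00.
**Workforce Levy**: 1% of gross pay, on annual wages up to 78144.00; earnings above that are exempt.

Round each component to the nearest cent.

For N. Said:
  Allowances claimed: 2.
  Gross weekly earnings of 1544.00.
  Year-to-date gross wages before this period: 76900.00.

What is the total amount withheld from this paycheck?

80.44

Income Tax: taxable = 1544.00 − 2×92.00 = 1360.00
  5% × 1360.00 = 68.00
Workforce Levy: cap 78144.00 − YTD 76900.00 = 1244.00 subject; 1% × 1244.00 = 12.44
Total: 68.00 + 12.44 = 80.44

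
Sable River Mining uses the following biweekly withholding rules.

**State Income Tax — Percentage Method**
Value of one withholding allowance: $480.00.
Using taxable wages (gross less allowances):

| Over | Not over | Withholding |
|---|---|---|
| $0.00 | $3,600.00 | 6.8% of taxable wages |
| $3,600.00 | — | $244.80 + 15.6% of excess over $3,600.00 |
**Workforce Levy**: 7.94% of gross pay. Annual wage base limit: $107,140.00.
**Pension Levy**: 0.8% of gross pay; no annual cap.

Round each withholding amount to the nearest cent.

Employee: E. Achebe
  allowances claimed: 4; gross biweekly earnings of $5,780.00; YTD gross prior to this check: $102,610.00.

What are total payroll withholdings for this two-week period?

State Income Tax: taxable = $5,780.00 − 4×$480.00 = $3,860.00
  $244.80 + 15.6% × ($3,860.00 − $3,600.00) = $244.80 + 15.6% × $260.00 = $285.36
Workforce Levy: cap $107,140.00 − YTD $102,610.00 = $4,530.00 subject; 7.94% × $4,530.00 = $359.68
Pension Levy: 0.8% × $5,780.00 = $46.24
Total: $285.36 + $359.68 + $46.24 = $691.28

$691.28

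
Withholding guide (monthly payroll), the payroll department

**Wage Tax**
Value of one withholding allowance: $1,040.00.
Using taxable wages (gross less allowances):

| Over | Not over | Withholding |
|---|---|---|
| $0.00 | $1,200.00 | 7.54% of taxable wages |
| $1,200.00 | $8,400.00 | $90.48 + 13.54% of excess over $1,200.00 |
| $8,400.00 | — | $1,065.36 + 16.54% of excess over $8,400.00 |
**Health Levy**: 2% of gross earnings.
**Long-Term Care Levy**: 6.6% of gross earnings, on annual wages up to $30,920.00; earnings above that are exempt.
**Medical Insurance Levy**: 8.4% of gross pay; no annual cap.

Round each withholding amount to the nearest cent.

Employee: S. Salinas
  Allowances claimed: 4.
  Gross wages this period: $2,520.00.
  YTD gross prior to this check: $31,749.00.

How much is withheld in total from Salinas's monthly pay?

$262.08

Wage Tax: taxable = $2,520.00 − 4×$1,040.00 = $-1,640.00
  Taxable ≤ 0 → $0.00
Health Levy: 2% × $2,520.00 = $50.40
Long-Term Care Levy: YTD $31,749.00 ≥ cap $30,920.00 → $0.00
Medical Insurance Levy: 8.4% × $2,520.00 = $211.68
Total: $0.00 + $50.40 + $0.00 + $211.68 = $262.08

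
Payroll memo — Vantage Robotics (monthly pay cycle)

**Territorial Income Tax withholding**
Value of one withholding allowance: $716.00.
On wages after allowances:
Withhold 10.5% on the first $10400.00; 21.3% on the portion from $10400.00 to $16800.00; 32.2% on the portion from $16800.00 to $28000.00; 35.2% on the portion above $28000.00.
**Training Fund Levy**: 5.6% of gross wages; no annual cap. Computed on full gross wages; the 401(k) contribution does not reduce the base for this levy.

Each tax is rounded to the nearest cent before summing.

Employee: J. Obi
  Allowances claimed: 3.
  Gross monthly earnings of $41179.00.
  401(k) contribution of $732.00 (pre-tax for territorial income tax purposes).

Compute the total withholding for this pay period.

Territorial Income Tax: taxable = $41179.00 − $732.00 − 3×$716.00 = $38299.00
  $6061.60 + 35.2% × ($38299.00 − $28000.00) = $6061.60 + 35.2% × $10299.00 = $9686.85
Training Fund Levy: 5.6% × $41179.00 = $2306.02
Total: $9686.85 + $2306.02 = $11992.87

$11992.87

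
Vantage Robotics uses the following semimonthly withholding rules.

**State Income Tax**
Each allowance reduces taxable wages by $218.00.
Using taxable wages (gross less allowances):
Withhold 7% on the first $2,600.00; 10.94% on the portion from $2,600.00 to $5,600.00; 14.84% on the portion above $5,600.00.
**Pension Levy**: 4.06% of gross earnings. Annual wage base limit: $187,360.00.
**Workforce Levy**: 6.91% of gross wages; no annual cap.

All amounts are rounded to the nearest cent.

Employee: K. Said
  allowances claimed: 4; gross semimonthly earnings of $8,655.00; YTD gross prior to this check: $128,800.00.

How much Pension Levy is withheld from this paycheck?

$351.39

Pension Levy: 4.06% × $8,655.00 = $351.39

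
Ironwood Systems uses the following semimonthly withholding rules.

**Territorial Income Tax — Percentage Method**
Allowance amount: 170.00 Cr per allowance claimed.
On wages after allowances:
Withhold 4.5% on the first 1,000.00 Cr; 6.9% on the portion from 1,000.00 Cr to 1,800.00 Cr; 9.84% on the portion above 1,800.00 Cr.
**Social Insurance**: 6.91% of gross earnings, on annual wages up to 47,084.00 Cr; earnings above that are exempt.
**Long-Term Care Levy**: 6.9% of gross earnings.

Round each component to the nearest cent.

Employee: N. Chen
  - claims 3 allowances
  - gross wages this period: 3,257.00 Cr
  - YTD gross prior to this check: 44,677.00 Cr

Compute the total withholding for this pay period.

Territorial Income Tax: taxable = 3,257.00 Cr − 3×170.00 Cr = 2,747.00 Cr
  100.20 Cr + 9.84% × (2,747.00 Cr − 1,800.00 Cr) = 100.20 Cr + 9.84% × 947.00 Cr = 193.38 Cr
Social Insurance: cap 47,084.00 Cr − YTD 44,677.00 Cr = 2,407.00 Cr subject; 6.91% × 2,407.00 Cr = 166.32 Cr
Long-Term Care Levy: 6.9% × 3,257.00 Cr = 224.73 Cr
Total: 193.38 Cr + 166.32 Cr + 224.73 Cr = 584.43 Cr

584.43 Cr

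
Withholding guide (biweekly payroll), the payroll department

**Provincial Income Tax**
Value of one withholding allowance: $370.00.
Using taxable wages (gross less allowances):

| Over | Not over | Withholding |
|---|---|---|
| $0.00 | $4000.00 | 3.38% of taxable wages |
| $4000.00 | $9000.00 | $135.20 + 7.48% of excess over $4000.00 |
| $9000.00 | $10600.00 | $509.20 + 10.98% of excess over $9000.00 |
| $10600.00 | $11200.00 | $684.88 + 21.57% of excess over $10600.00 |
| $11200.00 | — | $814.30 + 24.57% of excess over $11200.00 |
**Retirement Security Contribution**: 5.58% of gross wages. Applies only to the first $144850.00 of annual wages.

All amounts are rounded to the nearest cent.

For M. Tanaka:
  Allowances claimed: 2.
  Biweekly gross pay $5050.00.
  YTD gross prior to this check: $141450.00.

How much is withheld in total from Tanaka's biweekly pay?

Provincial Income Tax: taxable = $5050.00 − 2×$370.00 = $4310.00
  $135.20 + 7.48% × ($4310.00 − $4000.00) = $135.20 + 7.48% × $310.00 = $158.39
Retirement Security Contribution: cap $144850.00 − YTD $141450.00 = $3400.00 subject; 5.58% × $3400.00 = $189.72
Total: $158.39 + $189.72 = $348.11

$348.11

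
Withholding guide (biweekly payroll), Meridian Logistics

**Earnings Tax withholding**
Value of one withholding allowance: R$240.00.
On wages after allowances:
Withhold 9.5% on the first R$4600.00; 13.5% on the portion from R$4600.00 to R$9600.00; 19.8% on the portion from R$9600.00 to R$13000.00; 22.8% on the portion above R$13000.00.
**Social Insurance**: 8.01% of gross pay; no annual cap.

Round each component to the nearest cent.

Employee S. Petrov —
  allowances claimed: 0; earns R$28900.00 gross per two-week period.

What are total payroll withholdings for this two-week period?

Earnings Tax: taxable = R$28900.00
  R$1785.20 + 22.8% × (R$28900.00 − R$13000.00) = R$1785.20 + 22.8% × R$15900.00 = R$5410.40
Social Insurance: 8.01% × R$28900.00 = R$2314.89
Total: R$5410.40 + R$2314.89 = R$7725.29

R$7725.29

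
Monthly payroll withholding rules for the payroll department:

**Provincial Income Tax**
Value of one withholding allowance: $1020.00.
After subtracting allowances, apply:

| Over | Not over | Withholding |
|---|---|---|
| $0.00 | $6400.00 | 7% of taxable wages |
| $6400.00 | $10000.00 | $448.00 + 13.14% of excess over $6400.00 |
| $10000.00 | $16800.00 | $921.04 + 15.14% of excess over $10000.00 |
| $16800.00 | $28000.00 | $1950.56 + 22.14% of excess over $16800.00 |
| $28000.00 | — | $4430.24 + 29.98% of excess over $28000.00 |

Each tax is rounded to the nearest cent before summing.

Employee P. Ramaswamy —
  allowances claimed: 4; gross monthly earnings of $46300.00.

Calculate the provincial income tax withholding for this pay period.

$8693.40

Provincial Income Tax: taxable = $46300.00 − 4×$1020.00 = $42220.00
  $4430.24 + 29.98% × ($42220.00 − $28000.00) = $4430.24 + 29.98% × $14220.00 = $8693.40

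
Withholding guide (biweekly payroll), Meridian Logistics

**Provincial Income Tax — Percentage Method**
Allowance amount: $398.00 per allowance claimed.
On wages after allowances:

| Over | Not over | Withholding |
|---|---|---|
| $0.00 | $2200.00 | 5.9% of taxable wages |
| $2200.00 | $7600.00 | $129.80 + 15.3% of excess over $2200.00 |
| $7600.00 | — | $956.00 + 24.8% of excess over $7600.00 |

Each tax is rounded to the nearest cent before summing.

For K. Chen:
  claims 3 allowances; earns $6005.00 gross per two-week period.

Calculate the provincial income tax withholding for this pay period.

Provincial Income Tax: taxable = $6005.00 − 3×$398.00 = $4811.00
  $129.80 + 15.3% × ($4811.00 − $2200.00) = $129.80 + 15.3% × $2611.00 = $529.28

$529.28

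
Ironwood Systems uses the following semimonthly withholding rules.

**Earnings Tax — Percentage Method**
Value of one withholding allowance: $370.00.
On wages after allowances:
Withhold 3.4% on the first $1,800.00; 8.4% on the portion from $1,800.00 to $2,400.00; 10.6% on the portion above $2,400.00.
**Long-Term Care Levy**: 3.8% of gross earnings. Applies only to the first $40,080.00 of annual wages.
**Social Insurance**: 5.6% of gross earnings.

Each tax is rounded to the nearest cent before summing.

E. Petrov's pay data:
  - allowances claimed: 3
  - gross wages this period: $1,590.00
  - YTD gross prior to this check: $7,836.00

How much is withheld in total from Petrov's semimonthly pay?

$165.78

Earnings Tax: taxable = $1,590.00 − 3×$370.00 = $480.00
  3.4% × $480.00 = $16.32
Long-Term Care Levy: 3.8% × $1,590.00 = $60.42
Social Insurance: 5.6% × $1,590.00 = $89.04
Total: $16.32 + $60.42 + $89.04 = $165.78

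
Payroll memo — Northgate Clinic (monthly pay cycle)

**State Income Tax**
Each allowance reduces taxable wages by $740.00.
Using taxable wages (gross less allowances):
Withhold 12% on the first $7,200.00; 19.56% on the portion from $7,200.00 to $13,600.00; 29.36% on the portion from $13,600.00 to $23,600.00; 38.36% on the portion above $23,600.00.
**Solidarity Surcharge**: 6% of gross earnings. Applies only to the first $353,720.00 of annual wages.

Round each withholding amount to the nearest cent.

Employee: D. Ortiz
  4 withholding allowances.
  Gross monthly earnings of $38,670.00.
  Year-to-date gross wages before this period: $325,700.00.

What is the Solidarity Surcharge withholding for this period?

$1,681.20

Solidarity Surcharge: cap $353,720.00 − YTD $325,700.00 = $28,020.00 subject; 6% × $28,020.00 = $1,681.20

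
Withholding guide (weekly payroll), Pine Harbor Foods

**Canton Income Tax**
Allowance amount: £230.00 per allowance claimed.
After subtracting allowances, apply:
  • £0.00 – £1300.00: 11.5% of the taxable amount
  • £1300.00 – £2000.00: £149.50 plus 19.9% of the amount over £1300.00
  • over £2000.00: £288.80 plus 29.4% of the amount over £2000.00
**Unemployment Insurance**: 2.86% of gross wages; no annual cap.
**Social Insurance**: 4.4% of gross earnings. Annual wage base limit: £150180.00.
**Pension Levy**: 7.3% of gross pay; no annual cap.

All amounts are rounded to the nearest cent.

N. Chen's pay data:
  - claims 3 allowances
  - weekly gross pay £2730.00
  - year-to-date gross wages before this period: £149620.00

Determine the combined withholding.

Canton Income Tax: taxable = £2730.00 − 3×£230.00 = £2040.00
  £288.80 + 29.4% × (£2040.00 − £2000.00) = £288.80 + 29.4% × £40.00 = £300.56
Unemployment Insurance: 2.86% × £2730.00 = £78.08
Social Insurance: cap £150180.00 − YTD £149620.00 = £560.00 subject; 4.4% × £560.00 = £24.64
Pension Levy: 7.3% × £2730.00 = £199.29
Total: £300.56 + £78.08 + £24.64 + £199.29 = £602.57

£602.57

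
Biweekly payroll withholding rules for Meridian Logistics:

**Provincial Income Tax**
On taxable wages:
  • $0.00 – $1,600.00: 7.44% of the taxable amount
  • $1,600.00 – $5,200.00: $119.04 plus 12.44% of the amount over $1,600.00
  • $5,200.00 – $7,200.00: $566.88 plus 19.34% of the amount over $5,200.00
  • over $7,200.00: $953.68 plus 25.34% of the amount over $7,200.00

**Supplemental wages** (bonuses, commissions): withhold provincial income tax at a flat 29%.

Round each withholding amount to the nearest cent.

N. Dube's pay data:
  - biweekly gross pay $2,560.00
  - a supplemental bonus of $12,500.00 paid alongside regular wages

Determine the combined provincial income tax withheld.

Provincial Income Tax: taxable = $2,560.00
  $119.04 + 12.44% × ($2,560.00 − $1,600.00) = $119.04 + 12.44% × $960.00 = $238.46
Supplemental (29% flat on bonus): 29% × $12,500.00 = $3,625.00
Total provincial income tax: $238.46 + $3,625.00 = $3,863.46

$3,863.46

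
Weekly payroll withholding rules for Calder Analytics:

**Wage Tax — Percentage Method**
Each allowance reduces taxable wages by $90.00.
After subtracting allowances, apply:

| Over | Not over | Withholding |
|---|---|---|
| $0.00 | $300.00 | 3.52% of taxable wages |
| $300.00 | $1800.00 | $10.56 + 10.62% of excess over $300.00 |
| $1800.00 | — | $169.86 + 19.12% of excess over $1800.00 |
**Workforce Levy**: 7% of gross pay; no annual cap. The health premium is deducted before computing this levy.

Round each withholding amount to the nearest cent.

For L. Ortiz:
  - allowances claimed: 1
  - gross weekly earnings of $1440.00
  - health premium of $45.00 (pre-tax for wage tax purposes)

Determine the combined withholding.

Wage Tax: taxable = $1440.00 − $45.00 − 1×$90.00 = $1305.00
  $10.56 + 10.62% × ($1305.00 − $300.00) = $10.56 + 10.62% × $1005.00 = $117.29
Workforce Levy: 7% × $1395.00 = $97.65
Total: $117.29 + $97.65 = $214.94

$214.94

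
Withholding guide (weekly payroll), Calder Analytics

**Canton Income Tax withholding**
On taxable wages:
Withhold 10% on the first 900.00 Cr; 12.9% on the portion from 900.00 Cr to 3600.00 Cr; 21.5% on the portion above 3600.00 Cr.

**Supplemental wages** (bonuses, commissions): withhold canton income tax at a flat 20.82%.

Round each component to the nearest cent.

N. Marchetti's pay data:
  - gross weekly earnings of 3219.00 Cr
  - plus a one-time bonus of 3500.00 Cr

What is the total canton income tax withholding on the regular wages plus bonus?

Canton Income Tax: taxable = 3219.00 Cr
  90.00 Cr + 12.9% × (3219.00 Cr − 900.00 Cr) = 90.00 Cr + 12.9% × 2319.00 Cr = 389.15 Cr
Supplemental (20.82% flat on bonus): 20.82% × 3500.00 Cr = 728.70 Cr
Total canton income tax: 389.15 Cr + 728.70 Cr = 1117.85 Cr

1117.85 Cr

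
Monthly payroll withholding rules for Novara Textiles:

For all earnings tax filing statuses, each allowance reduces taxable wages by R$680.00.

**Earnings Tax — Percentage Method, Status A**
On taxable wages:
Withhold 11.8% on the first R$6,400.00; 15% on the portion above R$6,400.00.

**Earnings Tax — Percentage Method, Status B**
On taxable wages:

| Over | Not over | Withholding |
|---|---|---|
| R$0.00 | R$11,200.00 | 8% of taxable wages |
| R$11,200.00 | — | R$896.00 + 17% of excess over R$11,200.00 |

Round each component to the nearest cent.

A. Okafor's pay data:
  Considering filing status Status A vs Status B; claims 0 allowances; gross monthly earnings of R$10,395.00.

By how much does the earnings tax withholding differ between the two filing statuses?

R$522.85

Earnings Tax (Status A): taxable = R$10,395.00
  R$755.20 + 15% × (R$10,395.00 − R$6,400.00) = R$755.20 + 15% × R$3,995.00 = R$1,354.45
Earnings Tax (Status B): taxable = R$10,395.00
  8% × R$10,395.00 = R$831.60
Difference: |R$1,354.45 − R$831.60| = R$522.85 (higher under Status A)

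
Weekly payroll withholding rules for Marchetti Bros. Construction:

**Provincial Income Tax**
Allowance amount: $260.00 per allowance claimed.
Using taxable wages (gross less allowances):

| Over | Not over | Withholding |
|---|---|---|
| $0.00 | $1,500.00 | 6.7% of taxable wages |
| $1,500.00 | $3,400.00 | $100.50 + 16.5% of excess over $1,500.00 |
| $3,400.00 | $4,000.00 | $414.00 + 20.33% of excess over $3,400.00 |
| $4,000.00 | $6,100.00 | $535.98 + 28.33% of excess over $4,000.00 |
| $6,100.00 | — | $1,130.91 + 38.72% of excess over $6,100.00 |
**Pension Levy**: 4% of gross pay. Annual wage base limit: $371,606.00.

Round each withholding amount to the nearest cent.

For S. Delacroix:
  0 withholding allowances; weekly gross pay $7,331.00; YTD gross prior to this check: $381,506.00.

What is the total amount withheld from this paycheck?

$1,607.55

Provincial Income Tax: taxable = $7,331.00
  $1,130.91 + 38.72% × ($7,331.00 − $6,100.00) = $1,130.91 + 38.72% × $1,231.00 = $1,607.55
Pension Levy: YTD $381,506.00 ≥ cap $371,606.00 → $0.00
Total: $1,607.55 + $0.00 = $1,607.55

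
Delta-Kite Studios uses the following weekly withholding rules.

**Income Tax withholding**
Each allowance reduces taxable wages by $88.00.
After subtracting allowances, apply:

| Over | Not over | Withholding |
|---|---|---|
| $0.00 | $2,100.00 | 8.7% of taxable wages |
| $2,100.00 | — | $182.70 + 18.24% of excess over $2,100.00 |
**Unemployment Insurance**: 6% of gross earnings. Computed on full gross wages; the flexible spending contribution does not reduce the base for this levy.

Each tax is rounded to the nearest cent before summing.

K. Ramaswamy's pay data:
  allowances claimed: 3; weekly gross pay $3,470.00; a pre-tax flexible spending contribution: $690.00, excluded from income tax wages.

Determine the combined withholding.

$466.78

Income Tax: taxable = $3,470.00 − $690.00 − 3×$88.00 = $2,516.00
  $182.70 + 18.24% × ($2,516.00 − $2,100.00) = $182.70 + 18.24% × $416.00 = $258.58
Unemployment Insurance: 6% × $3,470.00 = $208.20
Total: $258.58 + $208.20 = $466.78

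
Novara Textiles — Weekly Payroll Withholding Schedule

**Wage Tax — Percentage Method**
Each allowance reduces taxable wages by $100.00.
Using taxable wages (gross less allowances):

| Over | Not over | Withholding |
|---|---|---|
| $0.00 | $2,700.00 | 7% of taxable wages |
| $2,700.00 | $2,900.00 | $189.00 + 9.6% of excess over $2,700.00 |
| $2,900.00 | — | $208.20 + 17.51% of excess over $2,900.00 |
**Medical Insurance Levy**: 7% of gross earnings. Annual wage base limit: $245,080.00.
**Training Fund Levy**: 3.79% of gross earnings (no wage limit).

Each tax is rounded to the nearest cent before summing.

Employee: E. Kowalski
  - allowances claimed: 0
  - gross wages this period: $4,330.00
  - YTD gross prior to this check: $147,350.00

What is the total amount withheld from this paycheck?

$925.80

Wage Tax: taxable = $4,330.00
  $208.20 + 17.51% × ($4,330.00 − $2,900.00) = $208.20 + 17.51% × $1,430.00 = $458.59
Medical Insurance Levy: 7% × $4,330.00 = $303.10
Training Fund Levy: 3.79% × $4,330.00 = $164.11
Total: $458.59 + $303.10 + $164.11 = $925.80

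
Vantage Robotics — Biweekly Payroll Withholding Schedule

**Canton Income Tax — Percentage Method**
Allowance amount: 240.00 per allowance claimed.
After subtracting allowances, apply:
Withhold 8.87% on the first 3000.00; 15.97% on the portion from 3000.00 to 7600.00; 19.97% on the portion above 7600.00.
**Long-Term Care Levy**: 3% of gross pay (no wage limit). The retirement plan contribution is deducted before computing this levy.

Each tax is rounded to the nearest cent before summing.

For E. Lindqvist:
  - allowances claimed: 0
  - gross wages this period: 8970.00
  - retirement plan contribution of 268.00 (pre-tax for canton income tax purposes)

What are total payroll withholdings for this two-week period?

Canton Income Tax: taxable = 8970.00 − 268.00 = 8702.00
  1000.72 + 19.97% × (8702.00 − 7600.00) = 1000.72 + 19.97% × 1102.00 = 1220.79
Long-Term Care Levy: 3% × 8702.00 = 261.06
Total: 1220.79 + 261.06 = 1481.85

1481.85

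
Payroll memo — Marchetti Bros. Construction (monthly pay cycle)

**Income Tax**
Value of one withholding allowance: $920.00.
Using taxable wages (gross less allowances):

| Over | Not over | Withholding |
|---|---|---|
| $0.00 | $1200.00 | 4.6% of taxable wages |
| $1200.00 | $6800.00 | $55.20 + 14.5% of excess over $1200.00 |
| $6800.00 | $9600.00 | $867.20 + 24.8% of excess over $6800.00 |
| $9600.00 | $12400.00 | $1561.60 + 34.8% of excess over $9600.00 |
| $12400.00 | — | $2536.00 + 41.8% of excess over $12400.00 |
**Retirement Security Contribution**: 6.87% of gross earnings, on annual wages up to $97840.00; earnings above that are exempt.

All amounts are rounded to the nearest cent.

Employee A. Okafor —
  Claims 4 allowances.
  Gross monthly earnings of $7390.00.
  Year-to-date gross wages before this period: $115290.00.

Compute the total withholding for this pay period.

$419.15

Income Tax: taxable = $7390.00 − 4×$920.00 = $3710.00
  $55.20 + 14.5% × ($3710.00 − $1200.00) = $55.20 + 14.5% × $2510.00 = $419.15
Retirement Security Contribution: YTD $115290.00 ≥ cap $97840.00 → $0.00
Total: $419.15 + $0.00 = $419.15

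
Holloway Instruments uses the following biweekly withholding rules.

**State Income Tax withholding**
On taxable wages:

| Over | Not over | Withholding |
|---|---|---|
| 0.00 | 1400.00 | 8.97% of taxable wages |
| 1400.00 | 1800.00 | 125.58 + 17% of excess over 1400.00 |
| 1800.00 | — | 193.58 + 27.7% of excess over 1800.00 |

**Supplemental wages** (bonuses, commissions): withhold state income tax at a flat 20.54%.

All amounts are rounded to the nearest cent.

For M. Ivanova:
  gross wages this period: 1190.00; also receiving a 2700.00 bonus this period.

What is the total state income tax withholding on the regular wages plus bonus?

661.32

State Income Tax: taxable = 1190.00
  8.97% × 1190.00 = 106.74
Supplemental (20.54% flat on bonus): 20.54% × 2700.00 = 554.58
Total state income tax: 106.74 + 554.58 = 661.32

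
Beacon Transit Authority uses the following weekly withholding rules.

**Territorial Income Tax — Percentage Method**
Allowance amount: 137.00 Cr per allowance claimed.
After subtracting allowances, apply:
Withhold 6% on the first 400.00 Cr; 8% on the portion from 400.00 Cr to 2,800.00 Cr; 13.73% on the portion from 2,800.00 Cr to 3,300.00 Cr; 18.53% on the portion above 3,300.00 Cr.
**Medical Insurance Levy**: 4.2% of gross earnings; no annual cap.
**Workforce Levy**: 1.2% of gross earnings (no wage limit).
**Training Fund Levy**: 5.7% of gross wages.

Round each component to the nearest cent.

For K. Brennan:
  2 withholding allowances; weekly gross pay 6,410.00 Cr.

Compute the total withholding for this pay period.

1,521.67 Cr

Territorial Income Tax: taxable = 6,410.00 Cr − 2×137.00 Cr = 6,136.00 Cr
  284.65 Cr + 18.53% × (6,136.00 Cr − 3,300.00 Cr) = 284.65 Cr + 18.53% × 2,836.00 Cr = 810.16 Cr
Medical Insurance Levy: 4.2% × 6,410.00 Cr = 269.22 Cr
Workforce Levy: 1.2% × 6,410.00 Cr = 76.92 Cr
Training Fund Levy: 5.7% × 6,410.00 Cr = 365.37 Cr
Total: 810.16 Cr + 269.22 Cr + 76.92 Cr + 365.37 Cr = 1,521.67 Cr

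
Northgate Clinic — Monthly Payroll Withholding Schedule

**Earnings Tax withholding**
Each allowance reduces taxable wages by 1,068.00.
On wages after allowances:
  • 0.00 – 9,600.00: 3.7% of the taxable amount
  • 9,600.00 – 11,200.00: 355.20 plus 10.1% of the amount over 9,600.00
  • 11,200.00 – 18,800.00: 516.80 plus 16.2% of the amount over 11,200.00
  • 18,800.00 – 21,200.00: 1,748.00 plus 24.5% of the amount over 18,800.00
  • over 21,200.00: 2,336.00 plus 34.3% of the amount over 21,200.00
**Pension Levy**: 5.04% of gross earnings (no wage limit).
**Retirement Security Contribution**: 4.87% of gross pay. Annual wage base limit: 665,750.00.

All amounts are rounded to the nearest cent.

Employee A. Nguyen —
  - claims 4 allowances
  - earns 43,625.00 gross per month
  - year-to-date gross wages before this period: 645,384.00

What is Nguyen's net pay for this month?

Earnings Tax: taxable = 43,625.00 − 4×1,068.00 = 39,353.00
  2,336.00 + 34.3% × (39,353.00 − 21,200.00) = 2,336.00 + 34.3% × 18,153.00 = 8,562.48
Pension Levy: 5.04% × 43,625.00 = 2,198.70
Retirement Security Contribution: cap 665,750.00 − YTD 645,384.00 = 20,366.00 subject; 4.87% × 20,366.00 = 991.82
Total withheld: 8,562.48 + 2,198.70 + 991.82 = 11,753.00
Net pay: 43,625.00 − 11,753.00 = 31,872.00

31,872.00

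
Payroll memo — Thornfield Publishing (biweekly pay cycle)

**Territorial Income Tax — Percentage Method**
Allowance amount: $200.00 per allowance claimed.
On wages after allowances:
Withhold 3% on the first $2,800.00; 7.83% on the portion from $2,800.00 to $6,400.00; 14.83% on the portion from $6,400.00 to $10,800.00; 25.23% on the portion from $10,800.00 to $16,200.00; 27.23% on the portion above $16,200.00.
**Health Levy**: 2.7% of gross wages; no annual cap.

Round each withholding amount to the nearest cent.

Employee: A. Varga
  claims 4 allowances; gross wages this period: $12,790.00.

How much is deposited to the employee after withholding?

$11,126.03

Territorial Income Tax: taxable = $12,790.00 − 4×$200.00 = $11,990.00
  $1,018.40 + 25.23% × ($11,990.00 − $10,800.00) = $1,018.40 + 25.23% × $1,190.00 = $1,318.64
Health Levy: 2.7% × $12,790.00 = $345.33
Total withheld: $1,318.64 + $345.33 = $1,663.97
Net pay: $12,790.00 − $1,663.97 = $11,126.03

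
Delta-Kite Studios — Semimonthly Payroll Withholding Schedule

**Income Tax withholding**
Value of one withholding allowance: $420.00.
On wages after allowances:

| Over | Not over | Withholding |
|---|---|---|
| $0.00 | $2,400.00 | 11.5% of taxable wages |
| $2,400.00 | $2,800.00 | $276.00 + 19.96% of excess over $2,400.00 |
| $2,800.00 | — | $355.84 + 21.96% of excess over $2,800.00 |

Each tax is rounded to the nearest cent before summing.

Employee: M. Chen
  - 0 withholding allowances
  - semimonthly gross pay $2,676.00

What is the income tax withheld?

Income Tax: taxable = $2,676.00
  $276.00 + 19.96% × ($2,676.00 − $2,400.00) = $276.00 + 19.96% × $276.00 = $331.09

$331.09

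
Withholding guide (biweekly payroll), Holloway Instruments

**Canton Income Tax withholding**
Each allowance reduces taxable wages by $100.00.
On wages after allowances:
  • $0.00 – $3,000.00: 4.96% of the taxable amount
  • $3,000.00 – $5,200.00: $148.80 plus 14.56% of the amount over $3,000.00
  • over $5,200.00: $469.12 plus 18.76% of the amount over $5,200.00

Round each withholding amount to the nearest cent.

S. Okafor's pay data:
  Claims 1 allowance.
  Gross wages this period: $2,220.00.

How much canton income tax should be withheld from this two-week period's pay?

Canton Income Tax: taxable = $2,220.00 − 1×$100.00 = $2,120.00
  4.96% × $2,120.00 = $105.15

$105.15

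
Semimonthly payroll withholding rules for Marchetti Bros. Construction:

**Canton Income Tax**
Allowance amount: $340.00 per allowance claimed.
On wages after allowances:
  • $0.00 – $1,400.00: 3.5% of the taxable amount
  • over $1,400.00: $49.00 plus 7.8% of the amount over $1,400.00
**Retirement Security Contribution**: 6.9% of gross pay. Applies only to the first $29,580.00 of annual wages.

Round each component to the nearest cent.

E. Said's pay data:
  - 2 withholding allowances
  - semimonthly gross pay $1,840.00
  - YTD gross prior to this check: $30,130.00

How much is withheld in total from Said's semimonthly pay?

$40.60

Canton Income Tax: taxable = $1,840.00 − 2×$340.00 = $1,160.00
  3.5% × $1,160.00 = $40.60
Retirement Security Contribution: YTD $30,130.00 ≥ cap $29,580.00 → $0.00
Total: $40.60 + $0.00 = $40.60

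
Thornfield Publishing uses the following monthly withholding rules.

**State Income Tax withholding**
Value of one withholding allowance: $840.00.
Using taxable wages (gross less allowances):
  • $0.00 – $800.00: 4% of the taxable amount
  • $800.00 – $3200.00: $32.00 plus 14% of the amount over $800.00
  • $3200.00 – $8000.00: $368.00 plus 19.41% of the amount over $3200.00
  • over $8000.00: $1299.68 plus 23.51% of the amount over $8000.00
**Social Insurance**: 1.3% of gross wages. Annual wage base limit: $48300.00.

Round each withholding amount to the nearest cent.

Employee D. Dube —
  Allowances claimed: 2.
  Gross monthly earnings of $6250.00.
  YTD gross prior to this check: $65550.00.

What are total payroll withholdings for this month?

$633.92

State Income Tax: taxable = $6250.00 − 2×$840.00 = $4570.00
  $368.00 + 19.41% × ($4570.00 − $3200.00) = $368.00 + 19.41% × $1370.00 = $633.92
Social Insurance: YTD $65550.00 ≥ cap $48300.00 → $0.00
Total: $633.92 + $0.00 = $633.92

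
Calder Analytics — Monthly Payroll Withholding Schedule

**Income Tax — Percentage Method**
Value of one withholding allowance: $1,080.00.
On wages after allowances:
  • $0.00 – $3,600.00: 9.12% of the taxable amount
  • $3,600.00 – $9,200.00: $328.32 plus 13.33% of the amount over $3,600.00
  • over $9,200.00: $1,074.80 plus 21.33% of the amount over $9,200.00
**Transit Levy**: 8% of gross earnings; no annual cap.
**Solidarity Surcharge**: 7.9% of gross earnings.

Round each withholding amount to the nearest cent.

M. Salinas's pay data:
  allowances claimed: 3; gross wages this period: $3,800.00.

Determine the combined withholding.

$655.27

Income Tax: taxable = $3,800.00 − 3×$1,080.00 = $560.00
  9.12% × $560.00 = $51.07
Transit Levy: 8% × $3,800.00 = $304.00
Solidarity Surcharge: 7.9% × $3,800.00 = $300.20
Total: $51.07 + $304.00 + $300.20 = $655.27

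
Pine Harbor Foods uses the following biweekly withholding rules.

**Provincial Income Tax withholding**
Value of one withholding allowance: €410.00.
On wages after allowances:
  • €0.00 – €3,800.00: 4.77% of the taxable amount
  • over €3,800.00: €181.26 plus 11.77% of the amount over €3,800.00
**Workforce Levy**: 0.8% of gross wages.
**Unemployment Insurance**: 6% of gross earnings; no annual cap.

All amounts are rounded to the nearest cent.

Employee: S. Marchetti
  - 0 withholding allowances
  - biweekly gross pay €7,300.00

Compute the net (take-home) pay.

€6,210.39

Provincial Income Tax: taxable = €7,300.00
  €181.26 + 11.77% × (€7,300.00 − €3,800.00) = €181.26 + 11.77% × €3,500.00 = €593.21
Workforce Levy: 0.8% × €7,300.00 = €58.40
Unemployment Insurance: 6% × €7,300.00 = €438.00
Total withheld: €593.21 + €58.40 + €438.00 = €1,089.61
Net pay: €7,300.00 − €1,089.61 = €6,210.39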